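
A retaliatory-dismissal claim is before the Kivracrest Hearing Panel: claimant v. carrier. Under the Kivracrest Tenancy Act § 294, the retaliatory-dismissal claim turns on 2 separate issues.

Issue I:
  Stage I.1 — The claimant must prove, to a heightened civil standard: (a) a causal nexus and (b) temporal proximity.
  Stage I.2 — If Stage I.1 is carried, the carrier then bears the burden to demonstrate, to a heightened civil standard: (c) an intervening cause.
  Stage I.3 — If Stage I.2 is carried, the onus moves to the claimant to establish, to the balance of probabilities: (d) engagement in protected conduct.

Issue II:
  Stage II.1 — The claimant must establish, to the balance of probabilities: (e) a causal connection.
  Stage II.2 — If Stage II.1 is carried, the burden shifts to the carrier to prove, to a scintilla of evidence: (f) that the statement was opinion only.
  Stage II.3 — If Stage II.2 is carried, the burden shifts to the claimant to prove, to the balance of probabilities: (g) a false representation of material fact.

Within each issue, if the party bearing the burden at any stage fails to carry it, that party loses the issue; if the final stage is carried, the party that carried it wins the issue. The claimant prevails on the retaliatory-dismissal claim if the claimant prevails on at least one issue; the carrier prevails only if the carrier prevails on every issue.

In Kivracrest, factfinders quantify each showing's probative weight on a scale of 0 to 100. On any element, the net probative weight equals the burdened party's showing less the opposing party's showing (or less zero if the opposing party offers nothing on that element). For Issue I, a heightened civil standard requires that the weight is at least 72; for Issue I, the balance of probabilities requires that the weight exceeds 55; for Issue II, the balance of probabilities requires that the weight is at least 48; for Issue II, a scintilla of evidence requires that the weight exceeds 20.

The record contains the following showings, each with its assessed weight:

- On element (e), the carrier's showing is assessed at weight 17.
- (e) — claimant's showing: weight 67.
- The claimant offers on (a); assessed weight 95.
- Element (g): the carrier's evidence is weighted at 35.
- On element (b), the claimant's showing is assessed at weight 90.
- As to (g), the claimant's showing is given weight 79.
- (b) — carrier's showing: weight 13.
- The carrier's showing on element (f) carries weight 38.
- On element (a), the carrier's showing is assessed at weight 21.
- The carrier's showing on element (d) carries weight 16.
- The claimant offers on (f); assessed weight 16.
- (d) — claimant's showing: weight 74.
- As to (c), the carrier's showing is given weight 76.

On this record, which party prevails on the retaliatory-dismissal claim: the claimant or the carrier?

— Issue I —
Stage I.1 — burden on claimant; standard: a heightened civil standard (weight is at least 72).
    (a): 95 − 21 = 74 ≥ 72 [met]
    (b): 90 − 13 = 77 ≥ 72 [met]
  The claimant carries Stage I.1; the carrier now bears the burden.
Stage I.2 — burden on carrier; standard: a heightened civil standard (weight is at least 72).
    (c): 76 ≥ 72 [met]
  The carrier carries Stage I.2; the claimant now bears the burden.
Stage I.3 — burden on claimant; standard: the balance of probabilities (weight exceeds 55).
    (d): 74 − 16 = 58 > 55 [met]
  The claimant carries the last stage.
With every stage satisfied, the claimant prevails on this issue.
— Issue II —
At Stage II.1 the claimant must meet the balance of probabilities (weight is at least 48): on (e) the weight is 67 less the opposing 17 gives net 50, which does reach 48, so (e) meets the standard.
  The claimant carries Stage II.1; the carrier now bears the burden.
At Stage II.2 the carrier must meet a scintilla of evidence (weight exceeds 20): on (f) the weight is 38 less the opposing 16 gives net 22, which does exceed 20, so (f) meets the standard.
  The carrier carries Stage II.2; the claimant now bears the burden.
At Stage II.3 the claimant must meet the balance of probabilities (weight is at least 48): on (g) the weight is 79 less the opposing 35 gives net 44, which does not reach 48, so (g) does not meet the standard.
  The claimant does not carry Stage II.3.
The analysis ends at Stage II.3; the carrier prevails on this issue.
Per-issue: Issue I → claimant; Issue II → carrier. The claimant must prevail on at least one issue; overall, the claimant prevails.

claimant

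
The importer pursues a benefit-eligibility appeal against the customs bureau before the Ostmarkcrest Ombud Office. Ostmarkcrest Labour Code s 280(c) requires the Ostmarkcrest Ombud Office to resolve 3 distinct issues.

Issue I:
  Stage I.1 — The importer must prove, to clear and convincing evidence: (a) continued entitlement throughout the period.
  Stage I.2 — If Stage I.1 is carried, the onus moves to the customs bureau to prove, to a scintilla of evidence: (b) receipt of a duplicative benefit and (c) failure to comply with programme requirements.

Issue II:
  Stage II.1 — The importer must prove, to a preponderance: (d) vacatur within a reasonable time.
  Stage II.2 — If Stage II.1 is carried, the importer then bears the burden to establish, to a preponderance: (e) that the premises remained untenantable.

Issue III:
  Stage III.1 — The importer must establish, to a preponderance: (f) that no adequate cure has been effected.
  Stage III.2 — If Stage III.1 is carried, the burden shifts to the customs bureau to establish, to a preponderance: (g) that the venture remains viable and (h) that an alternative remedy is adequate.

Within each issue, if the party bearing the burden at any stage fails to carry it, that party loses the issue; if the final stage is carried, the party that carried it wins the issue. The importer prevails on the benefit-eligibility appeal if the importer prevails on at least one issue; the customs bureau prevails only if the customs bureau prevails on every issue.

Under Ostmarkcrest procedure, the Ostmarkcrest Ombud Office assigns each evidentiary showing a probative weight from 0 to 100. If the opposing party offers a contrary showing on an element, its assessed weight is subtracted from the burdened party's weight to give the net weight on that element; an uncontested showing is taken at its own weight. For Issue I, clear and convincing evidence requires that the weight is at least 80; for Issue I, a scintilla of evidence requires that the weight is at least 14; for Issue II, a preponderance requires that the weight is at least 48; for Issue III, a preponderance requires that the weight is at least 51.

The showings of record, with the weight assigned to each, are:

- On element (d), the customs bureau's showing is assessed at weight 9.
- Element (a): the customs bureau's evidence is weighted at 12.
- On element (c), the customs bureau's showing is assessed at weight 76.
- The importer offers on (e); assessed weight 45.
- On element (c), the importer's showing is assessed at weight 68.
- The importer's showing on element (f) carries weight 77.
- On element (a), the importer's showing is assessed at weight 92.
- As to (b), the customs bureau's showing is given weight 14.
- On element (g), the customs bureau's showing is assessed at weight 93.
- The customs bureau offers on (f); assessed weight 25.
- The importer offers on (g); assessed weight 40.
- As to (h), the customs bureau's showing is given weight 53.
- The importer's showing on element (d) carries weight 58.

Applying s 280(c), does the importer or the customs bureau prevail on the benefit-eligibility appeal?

— Issue I —
Stage I.1 (importer, clear and convincing evidence, weight is at least 80): (a) net 92−12=80 ≥ 80 — meets.
  All elements met. The burden passes to the customs bureau.
Stage I.2 (customs bureau, a scintilla of evidence, weight is at least 14): (b) 14 ≥ 14 — meets; (c) net 76−68=8 < 14 — fails.
  Stage I.2 not carried; the customs bureau fails its burden.
The analysis ends at Stage I.2; the importer prevails on this issue.
— Issue II —
Stage II.1 — burden on importer; standard: a preponderance (weight is at least 48).
    (d): 58 − 9 = 49 ≥ 48 [met]
  Stage II.1 is satisfied; the importer continues to bear the burden.
Stage II.2 — burden on importer; standard: a preponderance (weight is at least 48).
    (e): 45 < 48 [not met]
  The importer does not carry Stage II.2.
The customs bureau prevails on this issue.
— Issue III —
At Stage III.1 the importer must meet a preponderance (weight is at least 51): on (f) the weight is 77 less the opposing 25 gives net 52, ≥ 51, so (f) meets the standard.
  Stage III.1 carried; the burden shifts to the customs bureau.
At Stage III.2 the customs bureau must meet a preponderance (weight is at least 51): on (g) the weight is 93 less the opposing 40 gives net 53, which does reach 51, so (g) meets the standard; on (h) the weight is 53, which does reach 51, so (h) meets the standard.
  The customs bureau carries the last stage.
All stages carried — the customs bureau prevails on this issue.
Per-issue: Issue I → importer; Issue II → customs bureau; Issue III → customs bureau. The importer must prevail on at least one issue; overall, the importer prevails.

importer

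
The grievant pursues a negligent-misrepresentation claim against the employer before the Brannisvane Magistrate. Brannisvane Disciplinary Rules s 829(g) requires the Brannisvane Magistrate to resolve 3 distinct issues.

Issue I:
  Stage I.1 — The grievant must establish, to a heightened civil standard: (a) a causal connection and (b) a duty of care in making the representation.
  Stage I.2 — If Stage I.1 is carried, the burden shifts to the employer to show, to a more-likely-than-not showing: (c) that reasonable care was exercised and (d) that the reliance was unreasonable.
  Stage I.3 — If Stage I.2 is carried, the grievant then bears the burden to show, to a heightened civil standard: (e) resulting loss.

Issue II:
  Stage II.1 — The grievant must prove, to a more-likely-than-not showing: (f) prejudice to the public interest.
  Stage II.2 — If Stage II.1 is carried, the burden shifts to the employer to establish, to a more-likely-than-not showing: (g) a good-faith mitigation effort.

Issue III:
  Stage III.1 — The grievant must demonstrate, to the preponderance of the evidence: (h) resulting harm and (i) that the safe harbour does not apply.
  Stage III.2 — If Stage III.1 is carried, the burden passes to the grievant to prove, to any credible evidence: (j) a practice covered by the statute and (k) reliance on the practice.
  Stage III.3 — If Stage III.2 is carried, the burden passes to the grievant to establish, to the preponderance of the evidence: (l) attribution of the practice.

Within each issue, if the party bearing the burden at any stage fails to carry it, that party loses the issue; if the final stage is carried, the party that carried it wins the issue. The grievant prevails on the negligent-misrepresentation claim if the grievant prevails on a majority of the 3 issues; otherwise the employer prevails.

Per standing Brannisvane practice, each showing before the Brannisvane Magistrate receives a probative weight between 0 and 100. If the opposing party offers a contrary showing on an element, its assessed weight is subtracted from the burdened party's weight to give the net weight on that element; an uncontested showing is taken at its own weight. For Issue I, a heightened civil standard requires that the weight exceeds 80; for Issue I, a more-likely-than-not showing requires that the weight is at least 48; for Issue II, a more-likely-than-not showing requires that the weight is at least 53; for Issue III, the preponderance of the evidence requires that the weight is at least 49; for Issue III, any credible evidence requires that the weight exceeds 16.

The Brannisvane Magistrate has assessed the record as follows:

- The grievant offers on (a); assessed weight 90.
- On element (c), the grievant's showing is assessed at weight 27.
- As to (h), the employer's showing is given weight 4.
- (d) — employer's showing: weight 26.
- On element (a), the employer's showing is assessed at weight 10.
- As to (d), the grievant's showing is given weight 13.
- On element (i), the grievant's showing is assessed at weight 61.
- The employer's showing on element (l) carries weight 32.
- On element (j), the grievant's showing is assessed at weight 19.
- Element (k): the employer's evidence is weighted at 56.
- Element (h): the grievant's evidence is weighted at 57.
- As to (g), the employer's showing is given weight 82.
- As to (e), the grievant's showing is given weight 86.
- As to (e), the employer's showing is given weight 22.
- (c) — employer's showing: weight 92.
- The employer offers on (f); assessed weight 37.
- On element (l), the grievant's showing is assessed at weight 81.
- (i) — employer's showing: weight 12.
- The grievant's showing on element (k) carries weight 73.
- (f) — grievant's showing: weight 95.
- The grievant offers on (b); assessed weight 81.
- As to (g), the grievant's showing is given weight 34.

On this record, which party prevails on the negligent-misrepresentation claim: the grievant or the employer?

— Issue I —
Stage I.1 (grievant, a heightened civil standard, weight exceeds 80): (a) net 90−10=80 ≤ 80 — fails; (b) 81 > 80 — meets.
  Stage I.1 not carried; the grievant fails its burden.
So the employer prevails on this issue.
— Issue II —
Stage II.1 (grievant, a more-likely-than-not showing, weight is at least 53): (f) net 95−37=58 ≥ 53 — meets.
  Stage II.1 carried; the burden shifts to the employer.
Stage II.2 (employer, a more-likely-than-not showing, weight is at least 53): (g) net 82−34=48 < 53 — fails.
  Not every element is met, so the employer fails to carry Stage II.2.
The grievant prevails on this issue.
— Issue III —
Stage III.1 — burden on grievant; standard: the preponderance of the evidence (weight is at least 49).
    (h): 57 − 4 = 53 ≥ 49 [met]
    (i): 61 − 12 = 49 ≥ 49 [met]
  All elements met. The grievant retains the burden for Stage III.2.
Stage III.2 — burden on grievant; standard: any credible evidence (weight exceeds 16).
    (j): 19 > 16 [met]
    (k): 73 − 56 = 17 > 16 [met]
  Stage III.2 is satisfied; the grievant continues to bear the burden.
Stage III.3 — burden on grievant; standard: the preponderance of the evidence (weight is at least 49).
    (l): 81 − 32 = 49 ≥ 49 [met]
  Stage III.3 carried; the final stage is satisfied.
All stages carried — the grievant prevails on this issue.
Per-issue: Issue I → employer; Issue II → grievant; Issue III → grievant. The grievant must prevail on a majority of issues; overall, the grievant prevails.

grievant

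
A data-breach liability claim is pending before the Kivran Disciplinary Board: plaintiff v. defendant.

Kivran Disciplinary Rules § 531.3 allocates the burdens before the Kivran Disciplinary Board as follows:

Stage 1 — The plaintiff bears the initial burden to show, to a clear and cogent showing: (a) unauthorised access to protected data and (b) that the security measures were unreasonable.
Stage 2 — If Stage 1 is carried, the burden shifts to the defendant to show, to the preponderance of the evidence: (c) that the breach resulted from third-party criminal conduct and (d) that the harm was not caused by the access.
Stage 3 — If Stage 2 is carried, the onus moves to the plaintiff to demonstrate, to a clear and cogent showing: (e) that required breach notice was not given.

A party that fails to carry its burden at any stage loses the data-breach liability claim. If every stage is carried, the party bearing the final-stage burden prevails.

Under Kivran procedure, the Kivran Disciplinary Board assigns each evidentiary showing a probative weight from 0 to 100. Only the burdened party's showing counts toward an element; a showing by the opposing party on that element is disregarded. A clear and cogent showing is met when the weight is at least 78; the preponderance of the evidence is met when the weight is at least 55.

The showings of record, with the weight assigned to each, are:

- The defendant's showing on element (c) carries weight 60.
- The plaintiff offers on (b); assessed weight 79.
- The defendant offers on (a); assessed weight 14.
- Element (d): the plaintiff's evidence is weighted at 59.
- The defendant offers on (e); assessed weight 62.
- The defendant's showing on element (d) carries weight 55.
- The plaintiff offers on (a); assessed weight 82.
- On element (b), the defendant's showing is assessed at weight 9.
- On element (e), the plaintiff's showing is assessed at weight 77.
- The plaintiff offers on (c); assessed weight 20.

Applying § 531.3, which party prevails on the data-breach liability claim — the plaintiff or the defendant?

defendant

Stage 1 — burden on plaintiff; standard: a clear and cogent showing (weight is at least 78).
    (a): 82 (defendant's 14 disregarded) ≥ 78 [met]
    (b): 79 (defendant's 9 disregarded) ≥ 78 [met]
  Stage 1 is satisfied; the onus moves to the defendant.
Stage 2 — burden on defendant; standard: the preponderance of the evidence (weight is at least 55).
    (c): 60 (plaintiff's 20 disregarded) ≥ 55 [met]
    (d): 55 (plaintiff's 59 disregarded) ≥ 55 [met]
  Stage 2 carried; the burden shifts to the plaintiff.
Stage 3 — burden on plaintiff; standard: a clear and cogent showing (weight is at least 78).
    (e): 77 (defendant's 62 disregarded) < 78 [not met]
  Stage 3 not carried; the plaintiff fails its burden.
The analysis ends at Stage 3; the defendant prevails.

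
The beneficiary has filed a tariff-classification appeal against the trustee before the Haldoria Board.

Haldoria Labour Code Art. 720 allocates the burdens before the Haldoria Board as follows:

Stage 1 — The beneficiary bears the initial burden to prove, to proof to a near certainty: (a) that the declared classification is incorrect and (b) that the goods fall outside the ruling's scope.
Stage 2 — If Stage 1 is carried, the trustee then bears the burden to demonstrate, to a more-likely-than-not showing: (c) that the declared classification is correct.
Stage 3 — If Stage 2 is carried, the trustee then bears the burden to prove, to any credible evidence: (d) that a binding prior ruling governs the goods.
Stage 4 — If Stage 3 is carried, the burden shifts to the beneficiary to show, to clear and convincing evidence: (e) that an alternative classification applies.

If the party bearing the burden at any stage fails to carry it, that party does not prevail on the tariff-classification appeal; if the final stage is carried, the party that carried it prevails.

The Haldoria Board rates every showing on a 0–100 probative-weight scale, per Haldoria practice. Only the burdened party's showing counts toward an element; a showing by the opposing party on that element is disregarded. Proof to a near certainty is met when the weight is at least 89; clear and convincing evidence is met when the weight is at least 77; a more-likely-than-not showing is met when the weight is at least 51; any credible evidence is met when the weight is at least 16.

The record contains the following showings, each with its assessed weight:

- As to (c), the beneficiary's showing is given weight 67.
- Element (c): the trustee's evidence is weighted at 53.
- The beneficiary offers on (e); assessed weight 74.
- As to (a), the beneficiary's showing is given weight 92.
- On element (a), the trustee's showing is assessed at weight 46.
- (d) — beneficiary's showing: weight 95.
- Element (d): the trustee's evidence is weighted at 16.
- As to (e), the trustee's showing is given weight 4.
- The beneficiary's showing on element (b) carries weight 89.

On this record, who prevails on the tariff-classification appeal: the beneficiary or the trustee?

Stage 1 — burden on beneficiary; standard: proof to a near certainty (weight is at least 89).
    (a): 92 (trustee's 46 disregarded) ≥ 89 [met]
    (b): 89 ≥ 89 [met]
  All elements met. The burden passes to the trustee.
Stage 2 — burden on trustee; standard: a more-likely-than-not showing (weight is at least 51).
    (c): 53 (beneficiary's 67 disregarded) ≥ 51 [met]
  All elements met. The trustee retains the burden for Stage 3.
Stage 3 — burden on trustee; standard: any credible evidence (weight is at least 16).
    (d): 16 (beneficiary's 95 disregarded) ≥ 16 [met]
  All elements met. The burden passes to the beneficiary.
Stage 4 — burden on beneficiary; standard: clear and convincing evidence (weight is at least 77).
    (e): 74 (trustee's 4 disregarded) < 77 [not met]
  Stage 4 not carried; the beneficiary fails its burden.
The analysis ends at Stage 4; the trustee prevails.

trustee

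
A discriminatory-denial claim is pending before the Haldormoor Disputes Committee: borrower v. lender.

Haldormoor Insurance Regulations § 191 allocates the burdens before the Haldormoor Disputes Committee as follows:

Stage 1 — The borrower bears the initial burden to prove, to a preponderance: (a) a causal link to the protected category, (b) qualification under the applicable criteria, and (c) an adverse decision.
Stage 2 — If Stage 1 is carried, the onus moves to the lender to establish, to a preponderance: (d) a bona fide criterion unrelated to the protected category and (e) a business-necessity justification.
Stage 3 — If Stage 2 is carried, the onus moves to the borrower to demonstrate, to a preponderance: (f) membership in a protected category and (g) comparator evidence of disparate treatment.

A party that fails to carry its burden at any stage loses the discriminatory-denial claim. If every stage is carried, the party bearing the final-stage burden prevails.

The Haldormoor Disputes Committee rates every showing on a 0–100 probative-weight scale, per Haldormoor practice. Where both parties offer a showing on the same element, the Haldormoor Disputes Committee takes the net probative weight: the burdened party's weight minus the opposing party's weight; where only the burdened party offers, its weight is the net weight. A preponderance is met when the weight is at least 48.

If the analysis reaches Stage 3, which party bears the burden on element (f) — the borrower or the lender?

Stage 3's rule assigns the burden to the borrower (to a preponderance).

borrower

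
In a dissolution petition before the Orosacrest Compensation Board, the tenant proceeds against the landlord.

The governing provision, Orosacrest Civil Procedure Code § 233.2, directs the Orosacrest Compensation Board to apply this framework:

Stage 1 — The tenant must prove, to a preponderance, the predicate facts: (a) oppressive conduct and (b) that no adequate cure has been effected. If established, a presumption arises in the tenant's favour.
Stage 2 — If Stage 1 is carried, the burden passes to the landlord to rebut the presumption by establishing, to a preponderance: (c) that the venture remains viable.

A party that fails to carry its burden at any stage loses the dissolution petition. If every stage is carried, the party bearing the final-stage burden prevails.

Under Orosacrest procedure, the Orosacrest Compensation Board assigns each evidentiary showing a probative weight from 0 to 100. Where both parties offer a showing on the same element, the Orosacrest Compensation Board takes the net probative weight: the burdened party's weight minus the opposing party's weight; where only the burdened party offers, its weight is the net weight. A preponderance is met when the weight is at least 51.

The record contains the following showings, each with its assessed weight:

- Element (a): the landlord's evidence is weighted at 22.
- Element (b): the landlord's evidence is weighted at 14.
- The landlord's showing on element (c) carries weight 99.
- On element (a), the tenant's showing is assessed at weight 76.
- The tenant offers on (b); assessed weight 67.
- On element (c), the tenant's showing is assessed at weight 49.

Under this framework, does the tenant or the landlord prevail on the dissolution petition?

Stage 1 (tenant, a preponderance, weight is at least 51): (a) net 76−22=54 ≥ 51 — meets; (b) net 67−14=53 ≥ 51 — meets.
  Stage 1 is satisfied; the onus moves to the landlord.
Stage 2 (landlord, a preponderance, weight is at least 51): (c) net 99−49=50 < 51 — fails.
  Not every element is met, so the landlord fails to carry Stage 2.
The tenant prevails.

tenant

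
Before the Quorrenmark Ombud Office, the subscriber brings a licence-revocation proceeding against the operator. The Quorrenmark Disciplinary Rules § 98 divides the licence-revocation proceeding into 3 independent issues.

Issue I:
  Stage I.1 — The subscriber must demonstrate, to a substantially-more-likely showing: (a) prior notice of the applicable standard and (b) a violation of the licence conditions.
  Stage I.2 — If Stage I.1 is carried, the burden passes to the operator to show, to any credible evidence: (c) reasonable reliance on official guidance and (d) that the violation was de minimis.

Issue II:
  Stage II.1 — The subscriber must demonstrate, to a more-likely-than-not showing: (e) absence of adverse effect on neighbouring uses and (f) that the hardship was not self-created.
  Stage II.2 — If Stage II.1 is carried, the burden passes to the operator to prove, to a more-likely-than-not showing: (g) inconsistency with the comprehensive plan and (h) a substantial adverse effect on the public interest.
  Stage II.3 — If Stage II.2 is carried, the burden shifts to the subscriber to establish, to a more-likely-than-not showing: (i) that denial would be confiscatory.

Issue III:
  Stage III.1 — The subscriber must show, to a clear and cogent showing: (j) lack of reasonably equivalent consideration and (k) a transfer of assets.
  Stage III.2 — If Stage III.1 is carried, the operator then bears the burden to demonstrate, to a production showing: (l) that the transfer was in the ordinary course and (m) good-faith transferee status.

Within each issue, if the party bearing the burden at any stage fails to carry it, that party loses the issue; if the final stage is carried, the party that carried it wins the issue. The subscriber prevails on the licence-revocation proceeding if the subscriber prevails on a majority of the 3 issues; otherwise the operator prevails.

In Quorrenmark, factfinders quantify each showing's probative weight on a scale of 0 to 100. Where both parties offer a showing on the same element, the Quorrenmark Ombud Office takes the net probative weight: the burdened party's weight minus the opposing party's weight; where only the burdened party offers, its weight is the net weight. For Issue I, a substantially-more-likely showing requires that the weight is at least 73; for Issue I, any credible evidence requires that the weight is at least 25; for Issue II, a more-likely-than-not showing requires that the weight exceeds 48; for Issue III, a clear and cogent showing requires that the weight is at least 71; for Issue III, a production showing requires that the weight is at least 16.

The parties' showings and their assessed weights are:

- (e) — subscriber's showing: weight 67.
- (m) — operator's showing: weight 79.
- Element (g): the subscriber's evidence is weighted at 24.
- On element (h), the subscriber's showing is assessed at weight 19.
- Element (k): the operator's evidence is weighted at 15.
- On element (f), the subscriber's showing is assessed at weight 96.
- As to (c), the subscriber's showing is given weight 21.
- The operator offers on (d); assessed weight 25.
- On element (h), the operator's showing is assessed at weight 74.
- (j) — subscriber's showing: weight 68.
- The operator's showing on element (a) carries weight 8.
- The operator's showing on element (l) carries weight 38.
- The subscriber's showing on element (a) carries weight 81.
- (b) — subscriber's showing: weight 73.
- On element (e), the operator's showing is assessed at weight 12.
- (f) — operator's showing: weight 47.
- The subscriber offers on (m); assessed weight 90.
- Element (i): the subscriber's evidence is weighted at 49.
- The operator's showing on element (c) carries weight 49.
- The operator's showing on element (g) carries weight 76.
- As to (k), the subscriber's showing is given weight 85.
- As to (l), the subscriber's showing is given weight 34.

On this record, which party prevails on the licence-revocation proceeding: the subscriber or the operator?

operator

— Issue I —
At Stage I.1 the subscriber must meet a substantially-more-likely showing (weight is at least 73): on (a) the weight is 81 less the opposing 8 gives net 73, ≥ 73, so (a) meets the standard; on (b) the weight is 73, which does reach 73, so (b) meets the standard.
  The subscriber carries Stage I.1; the operator now bears the burden.
At Stage I.2 the operator must meet any credible evidence (weight is at least 25): on (c) the weight is 49 less the opposing 21 gives net 28, which does reach 25, so (c) meets the standard; on (d) the weight is 25, which does reach 25, so (d) meets the standard.
  Stage I.2 carried; the final stage is satisfied.
All stages carried — the operator prevails on this issue.
— Issue II —
At Stage II.1 the subscriber must meet a more-likely-than-not showing (weight exceeds 48): on (e) the weight is 67 less the opposing 12 gives net 55, which does exceed 48, so (e) meets the standard; on (f) the weight is 96 less the opposing 47 gives net 49, which does exceed 48, so (f) meets the standard.
  All elements met. The burden passes to the operator.
At Stage II.2 the operator must meet a more-likely-than-not showing (weight exceeds 48): on (g) the weight is 76 less the opposing 24 gives net 52, > 48, so (g) meets the standard; on (h) the weight is 74 less the opposing 19 gives net 55, which does exceed 48, so (h) meets the standard.
  Stage II.2 carried; the burden shifts to the subscriber.
At Stage II.3 the subscriber must meet a more-likely-than-not showing (weight exceeds 48): on (i) the weight is 49, which does exceed 48, so (i) meets the standard.
  All elements met at the final stage.
All stages carried — the subscriber prevails on this issue.
— Issue III —
At Stage III.1 the subscriber must meet a clear and cogent showing (weight is at least 71): on (j) the weight is 68, < 71, so (j) does not meet the standard; on (k) the weight is 85 less the opposing 15 gives net 70, < 71, so (k) does not meet the standard.
  The subscriber does not carry Stage III.1.
The analysis ends at Stage III.1; the operator prevails on this issue.
Per-issue: Issue I → operator; Issue II → subscriber; Issue III → operator. The subscriber must prevail on a majority of issues; overall, the operator prevails.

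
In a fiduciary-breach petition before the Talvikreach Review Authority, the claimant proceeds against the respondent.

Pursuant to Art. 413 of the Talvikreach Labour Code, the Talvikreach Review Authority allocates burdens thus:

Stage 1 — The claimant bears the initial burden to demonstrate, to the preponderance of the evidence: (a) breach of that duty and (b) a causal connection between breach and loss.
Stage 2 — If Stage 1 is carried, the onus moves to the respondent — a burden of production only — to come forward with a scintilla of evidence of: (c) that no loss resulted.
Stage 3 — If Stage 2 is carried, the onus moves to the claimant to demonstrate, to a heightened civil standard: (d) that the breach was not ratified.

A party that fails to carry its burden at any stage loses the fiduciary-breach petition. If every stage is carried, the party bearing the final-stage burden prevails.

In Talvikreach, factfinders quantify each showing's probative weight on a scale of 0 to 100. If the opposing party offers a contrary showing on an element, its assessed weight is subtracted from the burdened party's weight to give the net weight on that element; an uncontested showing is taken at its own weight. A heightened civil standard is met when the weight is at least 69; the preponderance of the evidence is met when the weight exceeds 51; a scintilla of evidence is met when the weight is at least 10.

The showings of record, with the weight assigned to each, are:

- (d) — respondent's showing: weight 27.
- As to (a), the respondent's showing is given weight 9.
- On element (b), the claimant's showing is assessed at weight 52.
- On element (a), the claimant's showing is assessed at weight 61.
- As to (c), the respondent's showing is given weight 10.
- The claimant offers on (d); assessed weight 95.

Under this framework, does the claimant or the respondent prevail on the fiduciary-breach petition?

Stage 1 — burden on claimant; standard: the preponderance of the evidence (weight exceeds 51).
    (a): 61 − 9 = 52 > 51 [met]
    (b): 52 > 51 [met]
  The claimant carries Stage 1; the respondent now bears the burden.
Stage 2 — burden on respondent; standard: a scintilla of evidence (weight is at least 10).
    (c): 10 ≥ 10 [met]
  The respondent carries Stage 2; the claimant now bears the burden.
Stage 3 — burden on claimant; standard: a heightened civil standard (weight is at least 69).
    (d): 95 − 27 = 68 < 69 [not met]
  Not every element is met, so the claimant fails to carry Stage 3.
The respondent prevails.

respondent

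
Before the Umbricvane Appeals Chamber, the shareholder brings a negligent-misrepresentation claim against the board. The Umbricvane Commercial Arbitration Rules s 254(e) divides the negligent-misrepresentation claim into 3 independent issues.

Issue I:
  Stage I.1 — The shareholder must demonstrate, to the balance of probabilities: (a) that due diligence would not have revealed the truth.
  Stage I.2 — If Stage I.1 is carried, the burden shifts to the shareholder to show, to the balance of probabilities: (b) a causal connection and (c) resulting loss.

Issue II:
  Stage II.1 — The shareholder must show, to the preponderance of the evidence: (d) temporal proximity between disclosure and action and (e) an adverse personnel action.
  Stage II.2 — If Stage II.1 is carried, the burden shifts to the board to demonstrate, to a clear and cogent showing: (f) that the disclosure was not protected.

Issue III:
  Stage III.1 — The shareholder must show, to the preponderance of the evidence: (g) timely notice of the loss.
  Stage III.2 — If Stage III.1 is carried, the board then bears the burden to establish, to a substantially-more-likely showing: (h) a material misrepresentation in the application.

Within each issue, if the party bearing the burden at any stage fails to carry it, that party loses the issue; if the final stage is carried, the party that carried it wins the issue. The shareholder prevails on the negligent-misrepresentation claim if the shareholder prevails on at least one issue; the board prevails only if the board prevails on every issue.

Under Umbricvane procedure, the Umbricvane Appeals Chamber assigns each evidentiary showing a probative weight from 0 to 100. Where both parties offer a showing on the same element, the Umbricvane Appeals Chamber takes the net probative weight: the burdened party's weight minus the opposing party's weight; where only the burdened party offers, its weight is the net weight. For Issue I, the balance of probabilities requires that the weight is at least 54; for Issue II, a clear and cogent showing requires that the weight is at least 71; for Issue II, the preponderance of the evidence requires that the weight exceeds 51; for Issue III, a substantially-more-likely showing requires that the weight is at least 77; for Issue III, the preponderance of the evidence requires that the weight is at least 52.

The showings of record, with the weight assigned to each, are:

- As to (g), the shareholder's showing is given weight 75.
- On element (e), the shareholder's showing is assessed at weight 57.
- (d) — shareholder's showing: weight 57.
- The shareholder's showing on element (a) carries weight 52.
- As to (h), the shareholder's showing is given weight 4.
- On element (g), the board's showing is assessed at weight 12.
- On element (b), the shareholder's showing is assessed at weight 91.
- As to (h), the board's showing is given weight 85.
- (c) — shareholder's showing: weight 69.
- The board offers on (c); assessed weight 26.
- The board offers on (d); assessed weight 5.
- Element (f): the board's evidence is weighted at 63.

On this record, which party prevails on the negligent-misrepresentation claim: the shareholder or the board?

— Issue I —
Stage I.1 (shareholder, the balance of probabilities, weight is at least 54): (a) 52 < 54 — fails.
  Stage I.1 not carried; the shareholder fails its burden.
The board prevails on this issue.
— Issue II —
At Stage II.1 the shareholder must meet the preponderance of the evidence (weight exceeds 51): on (d) the weight is 57 less the opposing 5 gives net 52, which does exceed 51, so (d) meets the standard; on (e) the weight is 57, which does exceed 51, so (e) meets the standard.
  Stage II.1 carried; the burden shifts to the board.
At Stage II.2 the board must meet a clear and cogent showing (weight is at least 71): on (f) the weight is 63, which does not reach 71, so (f) does not meet the standard.
  Not every element is met, so the board fails to carry Stage II.2.
So the shareholder prevails on this issue.
— Issue III —
At Stage III.1 the shareholder must meet the preponderance of the evidence (weight is at least 52): on (g) the weight is 75 less the opposing 12 gives net 63, which does reach 52, so (g) meets the standard.
  Stage III.1 carried; the burden shifts to the board.
At Stage III.2 the board must meet a substantially-more-likely showing (weight is at least 77): on (h) the weight is 85 less the opposing 4 gives net 81, which does reach 77, so (h) meets the standard.
  All elements met at the final stage.
Every stage carried; the board prevails on this issue.
Per-issue: Issue I → board; Issue II → shareholder; Issue III → board. The shareholder must prevail on at least one issue; overall, the shareholder prevails.

shareholder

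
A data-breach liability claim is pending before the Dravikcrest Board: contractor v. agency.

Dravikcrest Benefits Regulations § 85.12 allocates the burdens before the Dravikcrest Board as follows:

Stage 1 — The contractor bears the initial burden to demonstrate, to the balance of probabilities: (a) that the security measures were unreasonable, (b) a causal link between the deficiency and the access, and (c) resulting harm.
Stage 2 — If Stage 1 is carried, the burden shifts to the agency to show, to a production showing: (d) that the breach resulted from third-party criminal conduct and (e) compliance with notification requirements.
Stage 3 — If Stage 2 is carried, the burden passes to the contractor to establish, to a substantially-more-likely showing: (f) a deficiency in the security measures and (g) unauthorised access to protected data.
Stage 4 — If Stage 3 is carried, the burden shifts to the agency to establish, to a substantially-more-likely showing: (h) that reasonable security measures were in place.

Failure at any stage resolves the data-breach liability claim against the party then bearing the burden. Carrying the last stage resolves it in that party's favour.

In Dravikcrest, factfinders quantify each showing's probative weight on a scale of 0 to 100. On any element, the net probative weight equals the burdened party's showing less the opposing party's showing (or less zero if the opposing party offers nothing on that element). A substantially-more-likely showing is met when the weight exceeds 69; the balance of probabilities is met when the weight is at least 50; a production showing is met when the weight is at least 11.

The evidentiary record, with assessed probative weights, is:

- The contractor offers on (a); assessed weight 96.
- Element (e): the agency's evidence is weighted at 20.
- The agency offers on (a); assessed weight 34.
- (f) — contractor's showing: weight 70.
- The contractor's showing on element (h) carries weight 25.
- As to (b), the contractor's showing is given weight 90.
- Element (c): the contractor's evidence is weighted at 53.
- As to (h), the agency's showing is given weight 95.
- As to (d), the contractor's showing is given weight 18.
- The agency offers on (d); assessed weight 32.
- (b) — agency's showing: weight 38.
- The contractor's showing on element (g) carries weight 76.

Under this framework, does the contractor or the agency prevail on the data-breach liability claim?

agency

Stage 1 — burden on contractor; standard: the balance of probabilities (weight is at least 50).
    (a): 96 − 34 = 62 ≥ 50 [met]
    (b): 90 − 38 = 52 ≥ 50 [met]
    (c): 53 ≥ 50 [met]
  Stage 1 is satisfied; the onus moves to the agency.
Stage 2 — burden on agency; standard: a production showing (weight is at least 11).
    (d): 32 − 18 = 14 ≥ 11 [met]
    (e): 20 ≥ 11 [met]
  Stage 2 is satisfied; the onus moves to the contractor.
Stage 3 — burden on contractor; standard: a substantially-more-likely showing (weight exceeds 69).
    (f): 70 > 69 [met]
    (g): 76 > 69 [met]
  Stage 3 is satisfied; the onus moves to the agency.
Stage 4 — burden on agency; standard: a substantially-more-likely showing (weight exceeds 69).
    (h): 95 − 25 = 70 > 69 [met]
  Stage 4 carried; the final stage is satisfied.
Every stage carried; the agency prevails.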